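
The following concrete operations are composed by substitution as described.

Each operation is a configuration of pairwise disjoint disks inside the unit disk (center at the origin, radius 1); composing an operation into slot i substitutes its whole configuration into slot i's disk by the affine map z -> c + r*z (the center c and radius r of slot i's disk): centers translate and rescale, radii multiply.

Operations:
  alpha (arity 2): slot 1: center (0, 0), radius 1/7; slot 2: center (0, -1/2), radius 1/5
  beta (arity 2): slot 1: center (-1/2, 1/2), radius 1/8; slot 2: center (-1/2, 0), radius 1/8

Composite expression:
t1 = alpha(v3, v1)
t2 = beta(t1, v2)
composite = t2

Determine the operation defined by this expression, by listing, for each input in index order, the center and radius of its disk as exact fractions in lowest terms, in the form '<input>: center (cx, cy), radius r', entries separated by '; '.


v1: center (-1/2, 7/16), radius 1/40; v2: center (-1/2, 0), radius 1/8; v3: center (-1/2, 1/2), radius 1/56

Each v-disk chains the slot maps above it in beta; radii multiply.
v3: after 2 affine steps, its disk has center (-1/2, 1/2), radius 1/56
v1: after 2 affine steps, its disk has center (-1/2, 7/16), radius 1/40
v2: after 1 affine step, its disk has center (-1/2, 0), radius 1/8


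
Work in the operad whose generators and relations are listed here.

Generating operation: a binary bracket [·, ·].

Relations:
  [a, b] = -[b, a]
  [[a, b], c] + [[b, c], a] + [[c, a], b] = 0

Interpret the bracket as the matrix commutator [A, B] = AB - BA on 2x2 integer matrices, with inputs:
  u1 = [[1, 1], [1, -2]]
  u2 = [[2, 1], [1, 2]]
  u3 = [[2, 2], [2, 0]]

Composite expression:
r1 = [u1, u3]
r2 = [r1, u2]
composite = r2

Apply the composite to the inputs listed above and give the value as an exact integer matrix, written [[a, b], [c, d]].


[u1, u3] = [[0, 4], [-4, 0]]
[[u1, u3], u2] = [[8, 0], [0, -8]]

[[8, 0], [0, -8]]


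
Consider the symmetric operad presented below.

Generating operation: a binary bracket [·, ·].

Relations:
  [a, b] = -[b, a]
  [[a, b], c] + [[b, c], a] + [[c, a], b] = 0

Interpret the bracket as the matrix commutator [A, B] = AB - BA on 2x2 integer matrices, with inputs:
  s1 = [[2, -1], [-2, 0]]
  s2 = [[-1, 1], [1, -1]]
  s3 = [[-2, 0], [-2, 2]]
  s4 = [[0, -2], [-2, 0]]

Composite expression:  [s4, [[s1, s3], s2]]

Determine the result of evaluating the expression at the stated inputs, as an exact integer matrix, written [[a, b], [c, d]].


[[16, -64], [64, -16]]

[s1, s3] = [[2, -4], [12, -2]]
[[s1, s3], s2] = [[-16, 4], [-4, 16]]
[s4, [[s1, s3], s2]] = [[16, -64], [64, -16]]


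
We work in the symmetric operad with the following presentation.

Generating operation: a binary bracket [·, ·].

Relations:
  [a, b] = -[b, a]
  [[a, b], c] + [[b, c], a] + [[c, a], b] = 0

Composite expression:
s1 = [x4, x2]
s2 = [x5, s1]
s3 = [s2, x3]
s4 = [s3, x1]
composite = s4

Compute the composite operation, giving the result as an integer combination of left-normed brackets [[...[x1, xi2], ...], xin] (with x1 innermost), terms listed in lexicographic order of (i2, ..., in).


-[[[[x1, x2], x4], x5], x3] + [[[[x1, x3], x2], x4], x5] - [[[[x1, x3], x4], x2], x5] - [[[[x1, x3], x5], x2], x4] + [[[[x1, x3], x5], x4], x2] + [[[[x1, x4], x2], x5], x3] + [[[[x1, x5], x2], x4], x3] - [[[[x1, x5], x4], x2], x3]

In the tensor algebra, words opening x1 carry the x1-anchored form.
Composite bracket: [[[x5, [x4, x2]], x3], x1]
Expanding via [a, b] = ab - ba: 16 signed words (2^4 = 16).
Only words starting with x1 matter:
  x1x2x4x5x3 appears with sign -1, giving the term -[[[[x1, x2], x4], x5], x3]
  x1x3x2x4x5 appears with sign +1, giving the term +[[[[x1, x3], x2], x4], x5]
  x1x3x4x2x5 appears with sign -1, giving the term -[[[[x1, x3], x4], x2], x5]
  x1x3x5x2x4 appears with sign -1, giving the term -[[[[x1, x3], x5], x2], x4]
  x1x3x5x4x2 appears with sign +1, giving the term +[[[[x1, x3], x5], x4], x2]
  x1x4x2x5x3 appears with sign +1, giving the term +[[[[x1, x4], x2], x5], x3]
  x1x5x2x4x3 appears with sign +1, giving the term +[[[[x1, x5], x2], x4], x3]
  x1x5x4x2x3 appears with sign -1, giving the term -[[[[x1, x5], x4], x2], x3]


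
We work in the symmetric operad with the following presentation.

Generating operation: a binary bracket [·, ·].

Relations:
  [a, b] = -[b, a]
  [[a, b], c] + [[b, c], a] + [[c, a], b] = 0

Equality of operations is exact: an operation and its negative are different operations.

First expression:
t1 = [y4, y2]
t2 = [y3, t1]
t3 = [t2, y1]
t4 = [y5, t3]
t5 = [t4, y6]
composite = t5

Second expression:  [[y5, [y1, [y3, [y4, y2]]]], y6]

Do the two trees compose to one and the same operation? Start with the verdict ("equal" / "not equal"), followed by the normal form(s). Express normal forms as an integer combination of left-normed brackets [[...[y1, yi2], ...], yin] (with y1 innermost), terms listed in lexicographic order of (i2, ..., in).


not equal — first [[[[[y1, y2], y4], y3], y5], y6] - [[[[[y1, y3], y2], y4], y5], y6] + [[[[[y1, y3], y4], y2], y5], y6] - [[[[[y1, y4], y2], y3], y5], y6], second -[[[[[y1, y2], y4], y3], y5], y6] + [[[[[y1, y3], y2], y4], y5], y6] - [[[[[y1, y3], y4], y2], y5], y6] + [[[[[y1, y4], y2], y3], y5], y6]

The first composite normalizes to [[[[[y1, y2], y4], y3], y5], y6] - [[[[[y1, y3], y2], y4], y5], y6] + [[[[[y1, y3], y4], y2], y5], y6] - [[[[[y1, y4], y2], y3], y5], y6]
The second composite normalizes to -[[[[[y1, y2], y4], y3], y5], y6] + [[[[[y1, y3], y2], y4], y5], y6] - [[[[[y1, y3], y4], y2], y5], y6] + [[[[[y1, y4], y2], y3], y5], y6]
The forms do not match — not equal.


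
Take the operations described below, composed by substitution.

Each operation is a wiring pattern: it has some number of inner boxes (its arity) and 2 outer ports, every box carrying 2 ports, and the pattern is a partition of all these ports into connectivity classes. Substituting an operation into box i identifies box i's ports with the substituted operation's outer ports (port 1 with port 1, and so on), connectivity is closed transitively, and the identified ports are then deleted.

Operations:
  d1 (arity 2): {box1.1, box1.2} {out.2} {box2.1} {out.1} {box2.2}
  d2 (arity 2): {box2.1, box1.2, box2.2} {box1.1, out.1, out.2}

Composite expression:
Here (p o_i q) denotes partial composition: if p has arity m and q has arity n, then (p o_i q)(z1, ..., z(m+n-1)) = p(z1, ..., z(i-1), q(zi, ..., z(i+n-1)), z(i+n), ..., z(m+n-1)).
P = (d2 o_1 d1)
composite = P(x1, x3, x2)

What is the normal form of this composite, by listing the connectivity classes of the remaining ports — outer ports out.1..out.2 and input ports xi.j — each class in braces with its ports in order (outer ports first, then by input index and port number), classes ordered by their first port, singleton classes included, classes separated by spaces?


{out.1, out.2} {x1.1, x1.2} {x2.1, x2.2} {x3.1} {x3.2}

Connectivity passes through glued d2-boundaries; trace each wire chain.
through d1, on inputs (x1, x3): {out.1} {out.2} {x1.1, x1.2} {x3.1} {x3.2} (out.j = stage outer ports)
through d2, on inputs (x1, x3, x2): {out.1, out.2} {x1.1, x1.2} {x2.1, x2.2} {x3.1} {x3.2} (out.j = stage outer ports)


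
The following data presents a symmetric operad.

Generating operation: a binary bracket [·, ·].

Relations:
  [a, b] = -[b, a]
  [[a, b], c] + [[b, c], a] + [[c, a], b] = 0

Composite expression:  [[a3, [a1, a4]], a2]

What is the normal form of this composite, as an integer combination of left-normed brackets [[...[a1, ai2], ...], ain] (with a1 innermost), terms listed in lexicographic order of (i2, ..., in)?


-[[[a1, a4], a3], a2]

A multilinear Lie element is pinned by a1-initial words (a1 innermost).
Composite bracket: [[a3, [a1, a4]], a2]
Expanding via [a, b] = ab - ba: 8 signed words (2^3 = 8).
Only words starting with a1 matter:
  a1a4a3a2 appears with sign -1, giving the term -[[[a1, a4], a3], a2]


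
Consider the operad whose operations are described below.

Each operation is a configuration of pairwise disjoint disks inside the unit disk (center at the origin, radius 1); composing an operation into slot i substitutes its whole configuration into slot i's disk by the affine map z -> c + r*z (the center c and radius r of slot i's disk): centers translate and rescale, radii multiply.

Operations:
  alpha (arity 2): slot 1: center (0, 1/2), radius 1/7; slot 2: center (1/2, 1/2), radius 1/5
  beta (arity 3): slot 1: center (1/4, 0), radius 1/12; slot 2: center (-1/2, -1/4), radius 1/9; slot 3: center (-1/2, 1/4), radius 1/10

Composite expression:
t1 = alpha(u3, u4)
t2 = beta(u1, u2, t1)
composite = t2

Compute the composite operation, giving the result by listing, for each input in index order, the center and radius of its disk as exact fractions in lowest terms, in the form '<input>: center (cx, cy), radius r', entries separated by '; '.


Below beta, radii multiply path by path; the u-disk centers shift.
u1: after 1 affine step, its disk has center (1/4, 0), radius 1/12
u2: after 1 affine step, its disk has center (-1/2, -1/4), radius 1/9
u3: after 2 affine steps, its disk has center (-1/2, 3/10), radius 1/70
u4: after 2 affine steps, its disk has center (-9/20, 3/10), radius 1/50

u1: center (1/4, 0), radius 1/12; u2: center (-1/2, -1/4), radius 1/9; u3: center (-1/2, 3/10), radius 1/70; u4: center (-9/20, 3/10), radius 1/50


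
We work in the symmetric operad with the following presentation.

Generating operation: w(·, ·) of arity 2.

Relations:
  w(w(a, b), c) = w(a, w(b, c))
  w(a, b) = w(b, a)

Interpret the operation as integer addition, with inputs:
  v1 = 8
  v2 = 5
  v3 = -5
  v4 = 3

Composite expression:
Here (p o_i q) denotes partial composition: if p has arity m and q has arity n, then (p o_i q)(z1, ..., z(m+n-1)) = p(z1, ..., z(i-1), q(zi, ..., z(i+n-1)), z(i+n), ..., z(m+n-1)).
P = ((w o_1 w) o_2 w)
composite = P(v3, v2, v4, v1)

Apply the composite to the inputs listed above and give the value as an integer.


11

w(v2, v4) = 8
w(v3, w(v2, v4)) = 3
w(w(v3, w(v2, v4)), v1) = 11


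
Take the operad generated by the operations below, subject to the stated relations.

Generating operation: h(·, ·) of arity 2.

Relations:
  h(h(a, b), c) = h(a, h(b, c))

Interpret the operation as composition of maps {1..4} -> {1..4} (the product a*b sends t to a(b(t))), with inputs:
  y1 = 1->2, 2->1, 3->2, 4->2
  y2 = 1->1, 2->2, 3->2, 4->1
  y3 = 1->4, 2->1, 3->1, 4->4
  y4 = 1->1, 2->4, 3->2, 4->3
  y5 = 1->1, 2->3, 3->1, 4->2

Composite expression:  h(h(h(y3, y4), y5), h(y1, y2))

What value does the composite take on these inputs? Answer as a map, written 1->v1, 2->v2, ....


1->1, 2->4, 3->4, 4->1

h(y3, y4) = 1->4, 2->4, 3->1, 4->1
h(h(y3, y4), y5) = 1->4, 2->1, 3->4, 4->4
h(y1, y2) = 1->2, 2->1, 3->1, 4->2
h(h(h(y3, y4), y5), h(y1, y2)) = 1->1, 2->4, 3->4, 4->1


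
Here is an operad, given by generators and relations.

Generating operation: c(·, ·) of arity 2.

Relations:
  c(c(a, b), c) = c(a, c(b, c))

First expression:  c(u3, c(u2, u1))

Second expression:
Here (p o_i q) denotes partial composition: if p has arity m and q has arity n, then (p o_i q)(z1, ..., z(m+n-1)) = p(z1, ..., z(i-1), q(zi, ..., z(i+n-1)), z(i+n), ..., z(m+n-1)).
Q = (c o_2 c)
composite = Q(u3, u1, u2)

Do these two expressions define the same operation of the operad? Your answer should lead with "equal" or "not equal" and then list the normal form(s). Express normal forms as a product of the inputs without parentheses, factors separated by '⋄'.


not equal: they reduce to u3 ⋄ u2 ⋄ u1 and u3 ⋄ u1 ⋄ u2

In normal form, the first expression is u3 ⋄ u2 ⋄ u1
In normal form, the second expression is u3 ⋄ u1 ⋄ u2
They disagree, so not equal.


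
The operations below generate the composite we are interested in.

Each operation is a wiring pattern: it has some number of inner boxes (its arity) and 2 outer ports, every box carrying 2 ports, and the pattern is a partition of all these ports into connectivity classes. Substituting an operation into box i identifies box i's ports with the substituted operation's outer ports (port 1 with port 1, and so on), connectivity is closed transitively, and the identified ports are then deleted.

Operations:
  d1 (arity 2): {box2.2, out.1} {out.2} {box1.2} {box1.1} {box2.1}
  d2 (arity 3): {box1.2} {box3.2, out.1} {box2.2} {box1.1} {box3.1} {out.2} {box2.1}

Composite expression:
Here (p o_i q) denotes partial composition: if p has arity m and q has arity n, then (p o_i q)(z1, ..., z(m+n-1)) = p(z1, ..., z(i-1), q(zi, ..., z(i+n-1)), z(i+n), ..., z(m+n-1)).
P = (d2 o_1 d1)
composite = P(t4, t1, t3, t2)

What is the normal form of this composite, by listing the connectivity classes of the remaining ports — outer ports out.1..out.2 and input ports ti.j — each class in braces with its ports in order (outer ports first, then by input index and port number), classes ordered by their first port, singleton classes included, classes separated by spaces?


{out.1, t2.2} {out.2} {t1.1} {t1.2} {t2.1} {t3.1} {t3.2} {t4.1} {t4.2}


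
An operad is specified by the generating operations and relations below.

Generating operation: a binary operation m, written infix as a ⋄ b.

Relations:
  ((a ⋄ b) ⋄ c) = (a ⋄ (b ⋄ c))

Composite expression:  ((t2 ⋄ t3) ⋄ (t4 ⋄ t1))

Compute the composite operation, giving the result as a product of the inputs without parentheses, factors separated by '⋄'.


Key point: m is associative — brackets drop, the t-order remains.
(t2 ⋄ t3) spells out as t2 ⋄ t3
(t4 ⋄ t1) spells out as t4 ⋄ t1
((t2 ⋄ t3) ⋄ (t4 ⋄ t1)) spells out as t2 ⋄ t3 ⋄ t4 ⋄ t1

t2 ⋄ t3 ⋄ t4 ⋄ t1


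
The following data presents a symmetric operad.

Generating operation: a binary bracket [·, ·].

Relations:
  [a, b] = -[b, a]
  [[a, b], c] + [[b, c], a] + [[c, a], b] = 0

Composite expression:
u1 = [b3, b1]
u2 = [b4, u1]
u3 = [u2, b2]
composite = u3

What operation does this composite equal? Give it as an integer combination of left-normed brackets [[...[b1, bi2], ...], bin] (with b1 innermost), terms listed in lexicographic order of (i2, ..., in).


[[[b1, b3], b4], b2]

Left-normed coefficients sit on the b1-initial expansion words.
Composite bracket: [[b4, [b3, b1]], b2]
Under [a, b] = ab - ba we get 8 signed associative words (2^3 = 8).
Only words starting with b1 matter:
  from b1b3b4b2, sign +1: term +[[[b1, b3], b4], b2]


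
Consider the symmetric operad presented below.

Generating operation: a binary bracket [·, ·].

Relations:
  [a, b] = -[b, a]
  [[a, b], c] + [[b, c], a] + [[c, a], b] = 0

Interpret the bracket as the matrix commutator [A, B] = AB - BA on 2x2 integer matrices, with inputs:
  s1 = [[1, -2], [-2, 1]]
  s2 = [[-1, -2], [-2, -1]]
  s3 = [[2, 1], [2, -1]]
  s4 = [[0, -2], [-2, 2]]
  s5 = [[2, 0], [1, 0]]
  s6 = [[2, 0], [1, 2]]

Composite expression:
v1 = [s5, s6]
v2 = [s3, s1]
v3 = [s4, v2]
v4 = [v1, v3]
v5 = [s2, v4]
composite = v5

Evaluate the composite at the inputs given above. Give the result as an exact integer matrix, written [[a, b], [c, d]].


[s5, s6] = [[0, 0], [-2, 0]]
[s3, s1] = [[2, -6], [6, -2]]
[s4, [s3, s1]] = [[-24, 20], [4, 24]]
[[s5, s6], [s4, [s3, s1]]] = [[40, 0], [96, -40]]
[s2, [[s5, s6], [s4, [s3, s1]]]] = [[-192, 160], [-160, 192]]

[[-192, 160], [-160, 192]]


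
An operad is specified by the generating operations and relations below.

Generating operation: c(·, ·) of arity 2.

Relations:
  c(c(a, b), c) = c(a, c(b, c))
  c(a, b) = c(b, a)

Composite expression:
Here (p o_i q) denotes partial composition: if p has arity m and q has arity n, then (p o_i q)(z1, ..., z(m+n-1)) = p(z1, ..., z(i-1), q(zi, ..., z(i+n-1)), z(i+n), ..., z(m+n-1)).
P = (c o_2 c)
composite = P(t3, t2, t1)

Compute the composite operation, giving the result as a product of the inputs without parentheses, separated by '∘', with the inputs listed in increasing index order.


t1 ∘ t2 ∘ t3

With c associative and commutative, the t-input set is all that matters.
c(t2, t1) collapses to t2 ∘ t1
c(t3, c(t2, t1)) collapses to t3 ∘ t2 ∘ t1
reordering the factors by index: t1 ∘ t2 ∘ t3


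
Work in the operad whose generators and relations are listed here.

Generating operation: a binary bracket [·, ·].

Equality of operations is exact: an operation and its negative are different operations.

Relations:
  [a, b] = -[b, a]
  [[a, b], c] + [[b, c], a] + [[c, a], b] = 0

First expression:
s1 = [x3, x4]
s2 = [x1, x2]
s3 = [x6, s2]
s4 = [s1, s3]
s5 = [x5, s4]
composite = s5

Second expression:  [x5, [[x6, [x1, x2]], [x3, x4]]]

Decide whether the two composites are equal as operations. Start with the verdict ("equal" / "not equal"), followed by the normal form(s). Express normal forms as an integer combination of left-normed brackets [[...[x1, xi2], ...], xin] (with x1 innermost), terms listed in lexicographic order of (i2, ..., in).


not equal: they reduce to -[[[[[x1, x2], x6], x3], x4], x5] + [[[[[x1, x2], x6], x4], x3], x5] and [[[[[x1, x2], x6], x3], x4], x5] - [[[[[x1, x2], x6], x4], x3], x5]


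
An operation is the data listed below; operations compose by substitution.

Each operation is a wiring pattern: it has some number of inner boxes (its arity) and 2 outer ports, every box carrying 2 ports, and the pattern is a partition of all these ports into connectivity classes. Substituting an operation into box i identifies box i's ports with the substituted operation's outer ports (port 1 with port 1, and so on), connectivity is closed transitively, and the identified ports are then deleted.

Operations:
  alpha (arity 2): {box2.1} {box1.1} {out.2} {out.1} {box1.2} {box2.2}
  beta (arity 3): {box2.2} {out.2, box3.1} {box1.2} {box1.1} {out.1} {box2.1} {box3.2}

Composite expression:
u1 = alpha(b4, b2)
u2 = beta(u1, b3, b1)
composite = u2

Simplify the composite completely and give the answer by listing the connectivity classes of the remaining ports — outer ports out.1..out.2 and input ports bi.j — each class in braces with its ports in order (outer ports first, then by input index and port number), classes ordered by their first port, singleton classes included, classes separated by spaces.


{out.1} {out.2, b1.1} {b1.2} {b2.1} {b2.2} {b3.1} {b3.2} {b4.1} {b4.2}

Connectivity passes through glued beta-boundaries; trace each wire chain.
composing alpha on (b4, b2), with out.j its own outer ports: {out.1} {out.2} {b2.1} {b2.2} {b4.1} {b4.2}
composing beta on (b4, b2, b3, b1), with out.j its own outer ports: {out.1} {out.2, b1.1} {b1.2} {b2.1} {b2.2} {b3.1} {b3.2} {b4.1} {b4.2}


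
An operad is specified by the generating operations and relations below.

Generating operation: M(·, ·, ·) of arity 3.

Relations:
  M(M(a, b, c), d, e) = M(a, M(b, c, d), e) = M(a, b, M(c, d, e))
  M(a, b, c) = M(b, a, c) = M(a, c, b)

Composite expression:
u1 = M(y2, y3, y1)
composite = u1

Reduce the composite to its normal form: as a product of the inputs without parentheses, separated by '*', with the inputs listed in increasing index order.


y1 * y2 * y3

Shape and order are irrelevant to M; the y-input set decides.
M(y2, y3, y1) linearizes to y2 * y3 * y1
commutativity sorts the factors: y1 * y2 * y3


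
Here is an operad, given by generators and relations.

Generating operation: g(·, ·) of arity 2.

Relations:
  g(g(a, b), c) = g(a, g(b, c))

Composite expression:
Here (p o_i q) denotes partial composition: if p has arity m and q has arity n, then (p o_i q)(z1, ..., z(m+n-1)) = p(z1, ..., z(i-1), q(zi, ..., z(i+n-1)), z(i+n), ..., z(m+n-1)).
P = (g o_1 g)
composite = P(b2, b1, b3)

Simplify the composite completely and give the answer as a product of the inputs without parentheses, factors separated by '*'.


b2 * b1 * b3


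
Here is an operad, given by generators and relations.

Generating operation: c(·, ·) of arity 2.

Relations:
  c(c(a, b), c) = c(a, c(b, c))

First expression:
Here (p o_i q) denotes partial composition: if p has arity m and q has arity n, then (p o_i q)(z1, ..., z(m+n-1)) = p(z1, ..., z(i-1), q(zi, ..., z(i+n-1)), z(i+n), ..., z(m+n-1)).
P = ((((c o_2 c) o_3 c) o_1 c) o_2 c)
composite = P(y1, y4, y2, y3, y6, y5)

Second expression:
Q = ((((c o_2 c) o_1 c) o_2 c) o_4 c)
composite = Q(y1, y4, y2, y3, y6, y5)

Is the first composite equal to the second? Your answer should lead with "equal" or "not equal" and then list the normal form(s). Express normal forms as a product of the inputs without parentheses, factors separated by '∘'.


In normal form, the first expression is y1 ∘ y4 ∘ y2 ∘ y3 ∘ y6 ∘ y5
In normal form, the second expression is y1 ∘ y4 ∘ y2 ∘ y3 ∘ y6 ∘ y5
Both agree, so they are equal.

equal — both sides give y1 ∘ y4 ∘ y2 ∘ y3 ∘ y6 ∘ y5


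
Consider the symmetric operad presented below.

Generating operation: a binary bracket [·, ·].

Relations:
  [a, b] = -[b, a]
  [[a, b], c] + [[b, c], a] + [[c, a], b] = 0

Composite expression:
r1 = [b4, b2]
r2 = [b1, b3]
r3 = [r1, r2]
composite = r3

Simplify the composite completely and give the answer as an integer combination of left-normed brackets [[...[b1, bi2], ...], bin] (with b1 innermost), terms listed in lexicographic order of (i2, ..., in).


[[[b1, b3], b2], b4] - [[[b1, b3], b4], b2]

Expand each bracket as ab - ba; the b1-initial words give the coefficients.
Composite bracket: [[b4, b2], [b1, b3]]
Full expansion: 8 signed words from ab - ba (2^3 = 8).
The b1-initial words carry the normal form:
  b1b3b2b4 appears with sign +1, giving the term +[[[b1, b3], b2], b4]
  b1b3b4b2 appears with sign -1, giving the term -[[[b1, b3], b4], b2]


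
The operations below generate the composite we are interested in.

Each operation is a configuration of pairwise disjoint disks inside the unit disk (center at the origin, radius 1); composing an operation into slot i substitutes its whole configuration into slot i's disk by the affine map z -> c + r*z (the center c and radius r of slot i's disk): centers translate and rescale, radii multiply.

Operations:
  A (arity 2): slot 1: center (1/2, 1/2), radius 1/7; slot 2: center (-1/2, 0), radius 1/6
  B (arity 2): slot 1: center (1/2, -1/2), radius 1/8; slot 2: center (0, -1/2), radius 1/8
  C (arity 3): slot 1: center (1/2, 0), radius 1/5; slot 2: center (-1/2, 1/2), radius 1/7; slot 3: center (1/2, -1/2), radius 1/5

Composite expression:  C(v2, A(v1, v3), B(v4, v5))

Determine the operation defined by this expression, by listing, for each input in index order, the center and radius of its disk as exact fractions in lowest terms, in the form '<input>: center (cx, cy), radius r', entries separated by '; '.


v1: center (-3/7, 4/7), radius 1/49; v2: center (1/2, 0), radius 1/5; v3: center (-4/7, 1/2), radius 1/42; v4: center (3/5, -3/5), radius 1/40; v5: center (1/2, -3/5), radius 1/40

Follow each v-input down from C: c' goes to c + r*c', radius to r*r'.
tracing v2 down its 1-map path: center (1/2, 0), radius 1/5
tracing v1 down its 2-map path: center (-3/7, 4/7), radius 1/49
tracing v3 down its 2-map path: center (-4/7, 1/2), radius 1/42
tracing v4 down its 2-map path: center (3/5, -3/5), radius 1/40
tracing v5 down its 2-map path: center (1/2, -3/5), radius 1/40


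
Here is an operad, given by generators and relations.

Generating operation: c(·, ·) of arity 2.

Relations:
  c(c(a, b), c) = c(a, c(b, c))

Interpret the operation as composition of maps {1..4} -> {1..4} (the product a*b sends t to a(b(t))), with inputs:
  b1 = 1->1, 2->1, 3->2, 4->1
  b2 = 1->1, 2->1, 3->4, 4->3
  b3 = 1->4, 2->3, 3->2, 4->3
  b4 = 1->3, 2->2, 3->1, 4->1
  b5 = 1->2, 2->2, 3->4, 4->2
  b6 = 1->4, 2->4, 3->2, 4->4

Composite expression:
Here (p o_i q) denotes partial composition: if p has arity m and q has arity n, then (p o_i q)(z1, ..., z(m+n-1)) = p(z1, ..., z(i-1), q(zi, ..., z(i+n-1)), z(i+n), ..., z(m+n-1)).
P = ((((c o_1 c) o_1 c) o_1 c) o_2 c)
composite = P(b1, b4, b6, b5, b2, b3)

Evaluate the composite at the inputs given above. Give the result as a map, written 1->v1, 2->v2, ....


c(b4, b6) = 1->1, 2->1, 3->2, 4->1
c(b1, c(b4, b6)) = 1->1, 2->1, 3->1, 4->1
c(c(b1, c(b4, b6)), b5) = 1->1, 2->1, 3->1, 4->1
c(c(c(b1, c(b4, b6)), b5), b2) = 1->1, 2->1, 3->1, 4->1
c(c(c(c(b1, c(b4, b6)), b5), b2), b3) = 1->1, 2->1, 3->1, 4->1

1->1, 2->1, 3->1, 4->1


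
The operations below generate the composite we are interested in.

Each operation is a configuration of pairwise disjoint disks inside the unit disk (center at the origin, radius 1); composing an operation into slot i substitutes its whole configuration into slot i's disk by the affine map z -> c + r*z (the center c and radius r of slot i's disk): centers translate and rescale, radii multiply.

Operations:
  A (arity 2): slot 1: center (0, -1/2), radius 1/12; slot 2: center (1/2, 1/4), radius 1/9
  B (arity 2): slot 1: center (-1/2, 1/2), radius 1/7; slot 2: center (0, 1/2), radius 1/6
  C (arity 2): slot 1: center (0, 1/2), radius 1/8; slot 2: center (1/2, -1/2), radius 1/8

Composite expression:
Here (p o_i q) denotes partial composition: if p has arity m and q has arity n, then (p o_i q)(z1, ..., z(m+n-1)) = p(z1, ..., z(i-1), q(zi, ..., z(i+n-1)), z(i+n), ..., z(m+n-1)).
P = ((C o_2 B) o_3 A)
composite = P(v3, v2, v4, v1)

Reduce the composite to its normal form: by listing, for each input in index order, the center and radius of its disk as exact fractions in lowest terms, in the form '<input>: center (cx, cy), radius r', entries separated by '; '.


v1: center (49/96, -83/192), radius 1/432; v2: center (7/16, -7/16), radius 1/56; v3: center (0, 1/2), radius 1/8; v4: center (1/2, -43/96), radius 1/576

Nesting under C composes maps z -> c + r*z down each v-path.
v3 passes through 1 substitution, ending at center (0, 1/2), radius 1/8
v2 passes through 2 substitutions, ending at center (7/16, -7/16), radius 1/56
v4 passes through 3 substitutions, ending at center (1/2, -43/96), radius 1/576
v1 passes through 3 substitutions, ending at center (49/96, -83/192), radius 1/432


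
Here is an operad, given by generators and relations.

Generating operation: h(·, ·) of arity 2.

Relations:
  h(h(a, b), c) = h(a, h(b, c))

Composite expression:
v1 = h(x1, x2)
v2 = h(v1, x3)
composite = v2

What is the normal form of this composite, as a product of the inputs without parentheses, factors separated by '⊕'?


x1 ⊕ x2 ⊕ x3

Under associativity of h, the answer is the x's in reading order.
h(x1, x2) linearizes to x1 ⊕ x2
h(h(x1, x2), x3) linearizes to x1 ⊕ x2 ⊕ x3


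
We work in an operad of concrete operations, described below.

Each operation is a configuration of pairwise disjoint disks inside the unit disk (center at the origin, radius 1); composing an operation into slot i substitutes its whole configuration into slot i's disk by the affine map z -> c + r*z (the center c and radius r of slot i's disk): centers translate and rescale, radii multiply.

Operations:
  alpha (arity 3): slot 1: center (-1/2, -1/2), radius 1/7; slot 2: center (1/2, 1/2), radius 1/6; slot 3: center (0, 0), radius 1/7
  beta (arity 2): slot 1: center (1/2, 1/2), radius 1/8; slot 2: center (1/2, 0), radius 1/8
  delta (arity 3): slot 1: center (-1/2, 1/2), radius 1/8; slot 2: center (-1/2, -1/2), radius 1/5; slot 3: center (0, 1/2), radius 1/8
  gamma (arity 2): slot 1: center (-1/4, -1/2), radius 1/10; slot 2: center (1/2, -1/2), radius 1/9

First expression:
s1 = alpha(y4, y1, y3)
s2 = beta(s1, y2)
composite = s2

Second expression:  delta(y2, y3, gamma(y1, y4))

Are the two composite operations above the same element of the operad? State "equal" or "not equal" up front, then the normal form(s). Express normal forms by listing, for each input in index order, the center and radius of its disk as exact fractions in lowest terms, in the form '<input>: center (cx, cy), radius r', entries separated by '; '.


not equal: they reduce to y1: center (9/16, 9/16), radius 1/48; y2: center (1/2, 0), radius 1/8; y3: center (1/2, 1/2), radius 1/56; y4: center (7/16, 7/16), radius 1/56 and y1: center (-1/32, 7/16), radius 1/80; y2: center (-1/2, 1/2), radius 1/8; y3: center (-1/2, -1/2), radius 1/5; y4: center (1/16, 7/16), radius 1/72


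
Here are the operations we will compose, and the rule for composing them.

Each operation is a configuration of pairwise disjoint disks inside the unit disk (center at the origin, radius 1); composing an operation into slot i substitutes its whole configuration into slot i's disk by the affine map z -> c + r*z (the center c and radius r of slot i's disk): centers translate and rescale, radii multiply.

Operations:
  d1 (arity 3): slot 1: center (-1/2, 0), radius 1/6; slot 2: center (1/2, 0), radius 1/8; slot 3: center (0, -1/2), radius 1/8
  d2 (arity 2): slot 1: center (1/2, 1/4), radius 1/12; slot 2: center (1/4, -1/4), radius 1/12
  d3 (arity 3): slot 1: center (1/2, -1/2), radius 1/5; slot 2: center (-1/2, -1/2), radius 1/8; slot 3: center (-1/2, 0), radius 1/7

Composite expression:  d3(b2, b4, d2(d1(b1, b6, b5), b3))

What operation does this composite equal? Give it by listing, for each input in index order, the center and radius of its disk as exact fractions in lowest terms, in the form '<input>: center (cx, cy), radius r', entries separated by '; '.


Follow each b-input down from d3: c' goes to c + r*c', radius to r*r'.
tracing b2 down its 1-map path: center (1/2, -1/2), radius 1/5
tracing b4 down its 1-map path: center (-1/2, -1/2), radius 1/8
tracing b1 down its 3-map path: center (-73/168, 1/28), radius 1/504
tracing b6 down its 3-map path: center (-71/168, 1/28), radius 1/672
tracing b5 down its 3-map path: center (-3/7, 5/168), radius 1/672
tracing b3 down its 2-map path: center (-13/28, -1/28), radius 1/84

b1: center (-73/168, 1/28), radius 1/504; b2: center (1/2, -1/2), radius 1/5; b3: center (-13/28, -1/28), radius 1/84; b4: center (-1/2, -1/2), radius 1/8; b5: center (-3/7, 5/168), radius 1/672; b6: center (-71/168, 1/28), radius 1/672


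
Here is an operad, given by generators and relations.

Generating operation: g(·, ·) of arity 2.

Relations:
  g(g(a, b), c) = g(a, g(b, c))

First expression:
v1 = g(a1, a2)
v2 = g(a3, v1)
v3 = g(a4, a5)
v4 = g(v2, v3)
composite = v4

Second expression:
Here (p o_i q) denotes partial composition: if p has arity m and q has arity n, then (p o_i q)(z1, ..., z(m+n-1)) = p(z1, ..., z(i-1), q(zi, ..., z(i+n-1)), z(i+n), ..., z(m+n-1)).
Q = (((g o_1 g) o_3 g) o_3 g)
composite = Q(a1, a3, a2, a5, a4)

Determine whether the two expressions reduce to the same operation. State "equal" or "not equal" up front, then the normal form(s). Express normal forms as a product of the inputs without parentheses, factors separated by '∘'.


The first composite normalizes to a3 ∘ a1 ∘ a2 ∘ a4 ∘ a5
The second composite normalizes to a1 ∘ a3 ∘ a2 ∘ a5 ∘ a4
Different reductions; not equal.

not equal; first: a3 ∘ a1 ∘ a2 ∘ a4 ∘ a5; second: a1 ∘ a3 ∘ a2 ∘ a5 ∘ a4


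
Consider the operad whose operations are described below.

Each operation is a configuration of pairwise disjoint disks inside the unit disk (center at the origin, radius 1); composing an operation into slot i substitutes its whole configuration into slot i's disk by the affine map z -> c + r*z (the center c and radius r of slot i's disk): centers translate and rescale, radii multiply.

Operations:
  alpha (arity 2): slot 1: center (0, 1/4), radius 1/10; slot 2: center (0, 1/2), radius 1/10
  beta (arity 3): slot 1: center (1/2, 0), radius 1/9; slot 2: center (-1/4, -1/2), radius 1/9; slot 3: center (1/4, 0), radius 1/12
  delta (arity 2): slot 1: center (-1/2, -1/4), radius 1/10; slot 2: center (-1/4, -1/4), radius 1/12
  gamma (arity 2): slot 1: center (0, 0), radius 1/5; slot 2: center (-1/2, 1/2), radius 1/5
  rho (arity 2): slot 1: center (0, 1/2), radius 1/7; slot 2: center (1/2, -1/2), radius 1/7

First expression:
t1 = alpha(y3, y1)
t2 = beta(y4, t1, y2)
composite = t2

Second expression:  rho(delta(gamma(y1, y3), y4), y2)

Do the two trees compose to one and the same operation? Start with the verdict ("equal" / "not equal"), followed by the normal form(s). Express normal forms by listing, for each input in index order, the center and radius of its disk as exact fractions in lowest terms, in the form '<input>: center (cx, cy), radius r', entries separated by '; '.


not equal — first y1: center (-1/4, -4/9), radius 1/90; y2: center (1/4, 0), radius 1/12; y3: center (-1/4, -17/36), radius 1/90; y4: center (1/2, 0), radius 1/9, second y1: center (-1/14, 13/28), radius 1/350; y2: center (1/2, -1/2), radius 1/7; y3: center (-11/140, 33/70), radius 1/350; y4: center (-1/28, 13/28), radius 1/84

In normal form, the first expression is y1: center (-1/4, -4/9), radius 1/90; y2: center (1/4, 0), radius 1/12; y3: center (-1/4, -17/36), radius 1/90; y4: center (1/2, 0), radius 1/9
In normal form, the second expression is y1: center (-1/14, 13/28), radius 1/350; y2: center (1/2, -1/2), radius 1/7; y3: center (-11/140, 33/70), radius 1/350; y4: center (-1/28, 13/28), radius 1/84
No match — not equal.


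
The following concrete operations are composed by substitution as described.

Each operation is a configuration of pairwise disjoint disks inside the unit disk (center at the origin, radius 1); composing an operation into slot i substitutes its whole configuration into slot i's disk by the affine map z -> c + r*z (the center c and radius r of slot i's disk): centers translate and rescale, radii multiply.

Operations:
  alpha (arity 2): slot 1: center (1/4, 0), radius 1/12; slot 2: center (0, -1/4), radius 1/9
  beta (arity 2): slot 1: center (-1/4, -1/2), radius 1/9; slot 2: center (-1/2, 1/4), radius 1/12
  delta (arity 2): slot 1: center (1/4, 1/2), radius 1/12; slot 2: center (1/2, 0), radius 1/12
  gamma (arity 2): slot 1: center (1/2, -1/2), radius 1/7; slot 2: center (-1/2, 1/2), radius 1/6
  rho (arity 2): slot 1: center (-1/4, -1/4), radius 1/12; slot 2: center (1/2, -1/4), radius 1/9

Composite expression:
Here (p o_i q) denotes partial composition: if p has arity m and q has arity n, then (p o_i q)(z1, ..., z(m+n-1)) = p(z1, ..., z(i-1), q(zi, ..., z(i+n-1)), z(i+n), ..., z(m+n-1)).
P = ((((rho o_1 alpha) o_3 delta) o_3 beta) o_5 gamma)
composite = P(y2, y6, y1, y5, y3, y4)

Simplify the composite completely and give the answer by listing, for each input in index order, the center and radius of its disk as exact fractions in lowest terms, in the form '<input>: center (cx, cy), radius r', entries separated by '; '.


y1: center (227/432, -43/216), radius 1/972; y2: center (-11/48, -1/4), radius 1/144; y3: center (121/216, -55/216), radius 1/756; y4: center (119/216, -53/216), radius 1/648; y5: center (113/216, -83/432), radius 1/1296; y6: center (-1/4, -13/48), radius 1/108

Nesting under rho composes maps z -> c + r*z down each y-path.
tracing y2 down its 2-map path: center (-11/48, -1/4), radius 1/144
tracing y6 down its 2-map path: center (-1/4, -13/48), radius 1/108
tracing y1 down its 3-map path: center (227/432, -43/216), radius 1/972
tracing y5 down its 3-map path: center (113/216, -83/432), radius 1/1296
tracing y3 down its 3-map path: center (121/216, -55/216), radius 1/756
tracing y4 down its 3-map path: center (119/216, -53/216), radius 1/648


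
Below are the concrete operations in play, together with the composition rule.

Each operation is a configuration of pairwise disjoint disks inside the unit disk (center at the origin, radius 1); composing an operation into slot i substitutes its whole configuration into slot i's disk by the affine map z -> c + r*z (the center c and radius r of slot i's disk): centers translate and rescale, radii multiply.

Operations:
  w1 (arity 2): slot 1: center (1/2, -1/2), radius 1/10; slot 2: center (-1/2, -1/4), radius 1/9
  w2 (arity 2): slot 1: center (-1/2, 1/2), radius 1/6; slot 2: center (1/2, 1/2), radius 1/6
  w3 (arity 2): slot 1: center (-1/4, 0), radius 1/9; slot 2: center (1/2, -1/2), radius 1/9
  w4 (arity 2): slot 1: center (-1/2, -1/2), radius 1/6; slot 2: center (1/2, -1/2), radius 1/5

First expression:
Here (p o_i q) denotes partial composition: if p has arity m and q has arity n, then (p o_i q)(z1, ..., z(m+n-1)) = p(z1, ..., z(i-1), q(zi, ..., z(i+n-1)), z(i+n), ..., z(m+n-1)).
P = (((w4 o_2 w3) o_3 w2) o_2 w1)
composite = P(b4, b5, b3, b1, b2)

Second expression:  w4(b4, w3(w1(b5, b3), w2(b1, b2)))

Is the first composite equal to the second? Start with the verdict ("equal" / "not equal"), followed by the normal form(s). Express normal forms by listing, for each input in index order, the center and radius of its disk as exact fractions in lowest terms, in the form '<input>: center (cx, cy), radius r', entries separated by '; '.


equal: each reduces to b1: center (53/90, -53/90), radius 1/270; b2: center (11/18, -53/90), radius 1/270; b3: center (79/180, -91/180), radius 1/405; b4: center (-1/2, -1/2), radius 1/6; b5: center (83/180, -23/45), radius 1/450


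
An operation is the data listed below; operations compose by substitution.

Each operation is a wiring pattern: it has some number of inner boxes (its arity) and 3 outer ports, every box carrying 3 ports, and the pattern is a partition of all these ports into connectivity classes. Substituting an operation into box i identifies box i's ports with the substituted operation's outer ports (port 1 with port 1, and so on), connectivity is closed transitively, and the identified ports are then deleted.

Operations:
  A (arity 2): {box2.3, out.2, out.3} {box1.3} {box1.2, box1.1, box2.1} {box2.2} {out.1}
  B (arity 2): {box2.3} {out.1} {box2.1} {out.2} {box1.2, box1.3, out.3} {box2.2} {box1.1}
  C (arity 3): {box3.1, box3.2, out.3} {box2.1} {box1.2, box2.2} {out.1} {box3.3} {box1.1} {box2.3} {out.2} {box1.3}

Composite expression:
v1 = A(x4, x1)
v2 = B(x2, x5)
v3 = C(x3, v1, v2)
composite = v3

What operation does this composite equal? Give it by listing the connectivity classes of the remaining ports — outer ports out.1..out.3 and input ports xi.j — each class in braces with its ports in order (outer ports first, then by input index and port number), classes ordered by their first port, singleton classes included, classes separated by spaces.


{out.1} {out.2} {out.3} {x1.1, x4.1, x4.2} {x1.2} {x1.3, x3.2} {x2.1} {x2.2, x2.3} {x3.1} {x3.3} {x4.3} {x5.1} {x5.2} {x5.3}

Treat the ports identified at C as solder joints: merge, then drop.
through A, on inputs (x4, x1): {out.1} {out.2, out.3, x1.3} {x1.1, x4.1, x4.2} {x1.2} {x4.3} (out.j = stage outer ports)
through B, on inputs (x2, x5): {out.1} {out.2} {out.3, x2.2, x2.3} {x2.1} {x5.1} {x5.2} {x5.3} (out.j = stage outer ports)
through C, on inputs (x3, x4, x1, x2, x5): {out.1} {out.2} {out.3} {x1.1, x4.1, x4.2} {x1.2} {x1.3, x3.2} {x2.1} {x2.2, x2.3} {x3.1} {x3.3} {x4.3} {x5.1} {x5.2} {x5.3} (out.j = stage outer ports)


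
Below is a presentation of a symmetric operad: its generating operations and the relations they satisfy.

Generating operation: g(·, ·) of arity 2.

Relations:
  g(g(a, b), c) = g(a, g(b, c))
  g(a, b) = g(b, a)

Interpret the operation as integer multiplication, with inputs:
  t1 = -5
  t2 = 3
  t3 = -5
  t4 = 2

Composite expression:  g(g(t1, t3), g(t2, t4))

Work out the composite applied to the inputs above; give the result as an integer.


150

g(t1, t3) = 25
g(t2, t4) = 6
g(g(t1, t3), g(t2, t4)) = 150


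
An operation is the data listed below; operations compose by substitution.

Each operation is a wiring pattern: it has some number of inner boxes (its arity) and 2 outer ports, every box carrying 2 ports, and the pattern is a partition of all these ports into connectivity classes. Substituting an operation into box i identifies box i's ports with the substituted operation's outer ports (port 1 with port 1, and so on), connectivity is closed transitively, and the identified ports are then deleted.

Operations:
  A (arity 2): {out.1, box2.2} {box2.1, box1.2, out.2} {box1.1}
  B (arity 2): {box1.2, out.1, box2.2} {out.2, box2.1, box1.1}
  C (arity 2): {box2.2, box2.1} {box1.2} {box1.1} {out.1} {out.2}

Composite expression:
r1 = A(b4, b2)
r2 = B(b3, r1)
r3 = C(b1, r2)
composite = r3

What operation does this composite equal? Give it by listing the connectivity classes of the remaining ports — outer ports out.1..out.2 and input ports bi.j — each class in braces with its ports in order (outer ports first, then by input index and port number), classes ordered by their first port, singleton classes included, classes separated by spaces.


{out.1} {out.2} {b1.1} {b1.2} {b2.1, b2.2, b3.1, b3.2, b4.2} {b4.1}

Substituting into C glues patterns; closure does the rest.
composing A on (b4, b2), with out.j its own outer ports: {out.1, b2.2} {out.2, b2.1, b4.2} {b4.1}
composing B on (b3, b4, b2), with out.j its own outer ports: {out.1, b2.1, b3.2, b4.2} {out.2, b2.2, b3.1} {b4.1}
composing C on (b1, b3, b4, b2), with out.j its own outer ports: {out.1} {out.2} {b1.1} {b1.2} {b2.1, b2.2, b3.1, b3.2, b4.2} {b4.1}
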